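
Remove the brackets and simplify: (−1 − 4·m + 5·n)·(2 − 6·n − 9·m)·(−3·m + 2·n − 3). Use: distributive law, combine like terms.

3·m − 52·n + 6 + 17·m·n + 122·n² − 111·m² + 135·m²·n + 48·m·n² − 108·m³ − 60·n³

(−1 − 4·m + 5·n)·(2 − 6·n − 9·m)·(−3·m + 2·n − 3)
= (−2 + 6·n + 9·m − 8·m + 24·m·n + 36·m² + 10·n − 30·n² − 45·m·n)·(−3·m + 2·n − 3)    [distributive law]
= (−2 + 16·n + m − 21·m·n + 36·m² − 30·n²)·(−3·m + 2·n − 3)    [combine like terms]
= 6·m − 4·n + 6 − 48·m·n + 32·n² − 48·n − 3·m² + 2·m·n − 3·m + 63·m²·n − 42·m·n² + 63·m·n − 108·m³ + 72·m²·n − 108·m² + 90·m·n² − 60·n³ + 90·n²    [distributive law]
= 3·m − 52·n + 6 + 17·m·n + 122·n² − 111·m² + 135·m²·n + 48·m·n² − 108·m³ − 60·n³    [combine like terms]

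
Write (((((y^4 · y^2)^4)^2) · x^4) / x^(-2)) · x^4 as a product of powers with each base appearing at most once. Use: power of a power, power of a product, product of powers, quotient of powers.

(((((y^4 · y^2)^4)^2) · x^4) / x^(-2)) · x^4
= ((((y^4 · y^2)^8) · x^4) / x^(-2)) · x^4    [power of a power]
= (((((y^4)^8) · ((y^2)^8)) · x^4) / x^(-2)) · x^4    [power of a product]
= (((y^32 · ((y^2)^8)) · x^4) / x^(-2)) · x^4    [power of a power]
= (((y^32 · y^16) · x^4) / x^(-2)) · x^4    [power of a power]
= ((y^48 · x^4) / x^(-2)) · x^4    [product of powers]
= x^10·y^48    [quotient of powers; product of powers]

x^10·y^48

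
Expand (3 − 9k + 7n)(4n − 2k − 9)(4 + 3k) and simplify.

(3 − 9k + 7n)(4n − 2k − 9)(4 + 3k)
= (12n − 6k − 27 − 36kn + 18k² + 81k + 28n² − 14kn − 63n)(4 + 3k)    [distributive law]
= (−51n + 75k − 27 − 50kn + 18k² + 28n²)(4 + 3k)    [combine like terms]
= −204n − 153kn + 300k + 225k² − 108 − 81k − 200kn − 150k²n + 72k² + 54k³ + 112n² + 84kn²    [distributive law]
= −204n − 353kn + 219k + 297k² − 108 − 150k²n + 54k³ + 112n² + 84kn²    [combine like terms]

−204n − 353kn + 219k + 297k² − 108 − 150k²n + 54k³ + 112n² + 84kn²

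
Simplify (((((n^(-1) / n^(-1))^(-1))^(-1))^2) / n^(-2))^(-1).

n^(-2)

(((((n^(-1) / n^(-1))^(-1))^(-1))^2) / n^(-2))^(-1)
= (((((n^(-1) / n^(-1))^(-1))^(-1))^2)^(-1)) / ((n^(-2))^(-1))    [power of a quotient]
= ((((n^(-1) / n^(-1))^(-1))^(-1))^(-2)) / ((n^(-2))^(-1))    [power of a power]
= (((n^(-1) / n^(-1))^(-1))^2) / ((n^(-2))^(-1))    [power of a power]
= ((n^(-1) / n^(-1))^(-2)) / ((n^(-2))^(-1))    [power of a power]
= (((n^(-1))^(-2)) / ((n^(-1))^(-2))) / ((n^(-2))^(-1))    [power of a quotient]
= (n^2 / ((n^(-1))^(-2))) / ((n^(-2))^(-1))    [power of a power]
= (n^2 / n^2) / ((n^(-2))^(-1))    [power of a power]
= n^0 / ((n^(-2))^(-1))    [quotient of powers]
= n^0 / n^2    [power of a power]
= n^(-2)    [quotient of powers]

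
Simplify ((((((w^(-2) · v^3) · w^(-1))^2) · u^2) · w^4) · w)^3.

u^6v^18w^(-3)

((((((w^(-2) · v^3) · w^(-1))^2) · u^2) · w^4) · w)^3
= ((((((w^(-2) · v^3) · w^(-1))^2) · u^2) · w^4)^3) · (w^3)    [power of a product]
= ((((((w^(-2) · v^3) · w^(-1))^2) · u^2)^3) · ((w^4)^3)) · (w^3)    [power of a product]
= ((((((w^(-2) · v^3) · w^(-1))^2)^3) · ((u^2)^3)) · ((w^4)^3)) · (w^3)    [power of a product]
= (((((w^(-2) · v^3) · w^(-1))^6) · ((u^2)^3)) · ((w^4)^3)) · (w^3)    [power of a power]
= (((((w^(-2) · v^3)^6) · ((w^(-1))^6)) · ((u^2)^3)) · ((w^4)^3)) · (w^3)    [power of a product]
= ((((((w^(-2))^6) · ((v^3)^6)) · ((w^(-1))^6)) · ((u^2)^3)) · ((w^4)^3)) · (w^3)    [power of a product]
= ((((w^(-12) · ((v^3)^6)) · ((w^(-1))^6)) · ((u^2)^3)) · ((w^4)^3)) · (w^3)    [power of a power]
= ((((w^(-12) · v^18) · ((w^(-1))^6)) · ((u^2)^3)) · ((w^4)^3)) · (w^3)    [power of a power]
= ((((w^(-12) · v^18) · w^(-6)) · ((u^2)^3)) · ((w^4)^3)) · (w^3)    [power of a power]
= ((((w^(-12) · v^18) · w^(-6)) · u^6) · ((w^4)^3)) · (w^3)    [power of a power]
= ((((w^(-12) · v^18) · w^(-6)) · u^6) · w^12) · (w^3)    [power of a power]
= u^6v^18w^(-3)    [product of powers]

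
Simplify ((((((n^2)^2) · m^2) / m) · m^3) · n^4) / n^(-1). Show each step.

m^4n^9

((((((n^2)^2) · m^2) / m) · m^3) · n^4) / n^(-1)
= ((((n^4 · m^2) / m) · m^3) · n^4) / n^(-1)    [power of a power]
= m^4n^9    [quotient of powers; product of powers]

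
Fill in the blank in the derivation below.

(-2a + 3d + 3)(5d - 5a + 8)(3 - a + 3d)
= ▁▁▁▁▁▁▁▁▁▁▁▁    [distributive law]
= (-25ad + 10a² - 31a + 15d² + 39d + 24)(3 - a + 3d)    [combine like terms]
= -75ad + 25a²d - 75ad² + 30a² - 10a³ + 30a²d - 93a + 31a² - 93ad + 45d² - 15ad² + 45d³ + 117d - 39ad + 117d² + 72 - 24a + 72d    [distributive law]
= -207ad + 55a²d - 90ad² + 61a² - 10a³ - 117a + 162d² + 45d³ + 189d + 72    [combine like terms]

After distributive law, the bracketed line is:

(-10ad + 10a² - 16a + 15d² - 15ad + 24d + 15d - 15a + 24)(3 - a + 3d)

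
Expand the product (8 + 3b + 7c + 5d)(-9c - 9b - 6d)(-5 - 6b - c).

360c + 954bc + 387c^2 + 360b + 567b^2 + 240d + 603bd + 483cd + 567b^2c + 468bc^2 + 162b^3 + 378b^2d + 585bcd + 63c^3 + 87c^2d + 150d^2 + 180bd^2 + 30cd^2

(8 + 3b + 7c + 5d)(-9c - 9b - 6d)(-5 - 6b - c)
= (-72c - 72b - 48d - 27bc - 27b^2 - 18bd - 63c^2 - 63bc - 42cd - 45cd - 45bd - 30d^2)(-5 - 6b - c)    [distributive law]
= (-72c - 72b - 48d - 90bc - 27b^2 - 63bd - 63c^2 - 87cd - 30d^2)(-5 - 6b - c)    [combine like terms]
= 360c + 432bc + 72c^2 + 360b + 432b^2 + 72bc + 240d + 288bd + 48cd + 450bc + 540b^2c + 90bc^2 + 135b^2 + 162b^3 + 27b^2c + 315bd + 378b^2d + 63bcd + 315c^2 + 378bc^2 + 63c^3 + 435cd + 522bcd + 87c^2d + 150d^2 + 180bd^2 + 30cd^2    [distributive law]
= 360c + 954bc + 387c^2 + 360b + 567b^2 + 240d + 603bd + 483cd + 567b^2c + 468bc^2 + 162b^3 + 378b^2d + 585bcd + 63c^3 + 87c^2d + 150d^2 + 180bd^2 + 30cd^2    [combine like terms]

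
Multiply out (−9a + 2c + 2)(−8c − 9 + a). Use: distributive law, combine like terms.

(−9a + 2c + 2)(−8c − 9 + a)
= 72ac + 81a − 9a^2 − 16c^2 − 18c + 2ac − 16c − 18 + 2a    [distributive law]
= 74ac + 83a − 9a^2 − 16c^2 − 34c − 18    [combine like terms]

74ac + 83a − 9a^2 − 16c^2 − 34c − 18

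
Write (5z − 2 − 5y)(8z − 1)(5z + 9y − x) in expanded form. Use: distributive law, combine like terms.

(5z − 2 − 5y)(8z − 1)(5z + 9y − x)
= (40z^2 − 5z − 16z + 2 − 40yz + 5y)(5z + 9y − x)    [distributive law]
= (40z^2 − 21z + 2 − 40yz + 5y)(5z + 9y − x)    [combine like terms]
= 200z^3 + 360yz^2 − 40xz^2 − 105z^2 − 189yz + 21xz + 10z + 18y − 2x − 200yz^2 − 360y^2z + 40xyz + 25yz + 45y^2 − 5xy    [distributive law]
= 200z^3 + 160yz^2 − 40xz^2 − 105z^2 − 164yz + 21xz + 10z + 18y − 2x − 360y^2z + 40xyz + 45y^2 − 5xy    [combine like terms]

200z^3 + 160yz^2 − 40xz^2 − 105z^2 − 164yz + 21xz + 10z + 18y − 2x − 360y^2z + 40xyz + 45y^2 − 5xy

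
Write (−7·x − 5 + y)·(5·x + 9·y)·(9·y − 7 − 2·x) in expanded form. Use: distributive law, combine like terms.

(−7·x − 5 + y)·(5·x + 9·y)·(9·y − 7 − 2·x)
= (−35·x² − 63·x·y − 25·x − 45·y + 5·x·y + 9·y²)·(9·y − 7 − 2·x)    [distributive law]
= (−35·x² − 58·x·y − 25·x − 45·y + 9·y²)·(9·y − 7 − 2·x)    [combine like terms]
= −315·x²·y + 245·x² + 70·x³ − 522·x·y² + 406·x·y + 116·x²·y − 225·x·y + 175·x + 50·x² − 405·y² + 315·y + 90·x·y + 81·y³ − 63·y² − 18·x·y²    [distributive law]
= −199·x²·y + 295·x² + 70·x³ − 540·x·y² + 271·x·y + 175·x − 468·y² + 315·y + 81·y³    [combine like terms]

−199·x²·y + 295·x² + 70·x³ − 540·x·y² + 271·x·y + 175·x − 468·y² + 315·y + 81·y³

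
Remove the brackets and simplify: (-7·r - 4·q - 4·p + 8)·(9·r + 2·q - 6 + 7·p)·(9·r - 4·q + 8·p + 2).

(-7·r - 4·q - 4·p + 8)·(9·r + 2·q - 6 + 7·p)·(9·r - 4·q + 8·p + 2)
= (-63·r^2 - 14·q·r + 42·r - 49·p·r - 36·q·r - 8·q^2 + 24·q - 28·p·q - 36·p·r - 8·p·q + 24·p - 28·p^2 + 72·r + 16·q - 48 + 56·p)·(9·r - 4·q + 8·p + 2)    [distributive law]
= (-63·r^2 - 50·q·r + 114·r - 85·p·r - 8·q^2 + 40·q - 36·p·q + 80·p - 28·p^2 - 48)·(9·r - 4·q + 8·p + 2)    [combine like terms]
= -567·r^3 + 252·q·r^2 - 504·p·r^2 - 126·r^2 - 450·q·r^2 + 200·q^2·r - 400·p·q·r - 100·q·r + 1026·r^2 - 456·q·r + 912·p·r + 228·r - 765·p·r^2 + 340·p·q·r - 680·p^2·r - 170·p·r - 72·q^2·r + 32·q^3 - 64·p·q^2 - 16·q^2 + 360·q·r - 160·q^2 + 320·p·q + 80·q - 324·p·q·r + 144·p·q^2 - 288·p^2·q - 72·p·q + 720·p·r - 320·p·q + 640·p^2 + 160·p - 252·p^2·r + 112·p^2·q - 224·p^3 - 56·p^2 - 432·r + 192·q - 384·p - 96    [distributive law]
= -567·r^3 - 198·q·r^2 - 1269·p·r^2 + 900·r^2 + 128·q^2·r - 384·p·q·r - 196·q·r + 1462·p·r - 204·r - 932·p^2·r + 32·q^3 + 80·p·q^2 - 176·q^2 - 72·p·q + 272·q - 176·p^2·q + 584·p^2 - 224·p - 224·p^3 - 96    [combine like terms]

-567·r^3 - 198·q·r^2 - 1269·p·r^2 + 900·r^2 + 128·q^2·r - 384·p·q·r - 196·q·r + 1462·p·r - 204·r - 932·p^2·r + 32·q^3 + 80·p·q^2 - 176·q^2 - 72·p·q + 272·q - 176·p^2·q + 584·p^2 - 224·p - 224·p^3 - 96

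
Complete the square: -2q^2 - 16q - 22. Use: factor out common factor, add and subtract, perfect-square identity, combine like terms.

-2(q + 4)^2 + 10

-2q^2 - 16q - 22
= -2(q^2 + 8q) - 22    [factor out -2 from the q-terms]
= -2(q^2 + 8q + 16 - 16) - 22    [add and subtract 16 inside the bracket]
= -2(q + 4)^2 + 32 - 22    [perfect-square identity]
= -2(q + 4)^2 + 10    [combine constants]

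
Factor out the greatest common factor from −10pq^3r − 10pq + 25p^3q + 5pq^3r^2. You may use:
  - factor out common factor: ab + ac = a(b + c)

5pq(−2q^2r − 2 + 5p^2 + q^2r^2)

−10pq^3r − 10pq + 25p^3q + 5pq^3r^2
= 5(−2pq^3r − 2pq + 5p^3q + pq^3r^2)    [factor out 5]
= 5pq(−2q^2r − 2 + 5p^2 + q^2r^2)    [factor out pq]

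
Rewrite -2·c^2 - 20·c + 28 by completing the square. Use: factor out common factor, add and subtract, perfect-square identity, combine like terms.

-2·c^2 - 20·c + 28
= -2(c^2 + 10·c) + 28    [factor out -2 from the c-terms]
= -2(c^2 + 10·c + 25 - 25) + 28    [add and subtract 25 inside the bracket]
= -2(c + 5)^2 + 50 + 28    [perfect-square identity]
= -2(c + 5)^2 + 78    [combine constants]

-2(c + 5)^2 + 78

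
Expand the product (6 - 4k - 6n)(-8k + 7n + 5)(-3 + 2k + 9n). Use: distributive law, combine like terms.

264k - 232k^2 - 648kn + 234n + 234n^2 - 90 + 64k^3 + 328k^2n + 96kn^2 - 378n^3

(6 - 4k - 6n)(-8k + 7n + 5)(-3 + 2k + 9n)
= (-48k + 42n + 30 + 32k^2 - 28kn - 20k + 48kn - 42n^2 - 30n)(-3 + 2k + 9n)    [distributive law]
= (-68k + 12n + 30 + 32k^2 + 20kn - 42n^2)(-3 + 2k + 9n)    [combine like terms]
= 204k - 136k^2 - 612kn - 36n + 24kn + 108n^2 - 90 + 60k + 270n - 96k^2 + 64k^3 + 288k^2n - 60kn + 40k^2n + 180kn^2 + 126n^2 - 84kn^2 - 378n^3    [distributive law]
= 264k - 232k^2 - 648kn + 234n + 234n^2 - 90 + 64k^3 + 328k^2n + 96kn^2 - 378n^3    [combine like terms]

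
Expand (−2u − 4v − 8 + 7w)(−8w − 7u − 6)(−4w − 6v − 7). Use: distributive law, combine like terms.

132uw^2 + 86uvw − 41uw − 56u^2w − 84u^2v − 98u^2 − 604uv − 476u + 208vw^2 − 192v^2w − 452vw − 168uv^2 − 144v^2 − 456v + 304w^2 − 346w − 336 + 224w^3

(−2u − 4v − 8 + 7w)(−8w − 7u − 6)(−4w − 6v − 7)
= (16uw + 14u^2 + 12u + 32vw + 28uv + 24v + 64w + 56u + 48 − 56w^2 − 49uw − 42w)(−4w − 6v − 7)    [distributive law]
= (−33uw + 14u^2 + 68u + 32vw + 28uv + 24v + 22w + 48 − 56w^2)(−4w − 6v − 7)    [combine like terms]
= 132uw^2 + 198uvw + 231uw − 56u^2w − 84u^2v − 98u^2 − 272uw − 408uv − 476u − 128vw^2 − 192v^2w − 224vw − 112uvw − 168uv^2 − 196uv − 96vw − 144v^2 − 168v − 88w^2 − 132vw − 154w − 192w − 288v − 336 + 224w^3 + 336vw^2 + 392w^2    [distributive law]
= 132uw^2 + 86uvw − 41uw − 56u^2w − 84u^2v − 98u^2 − 604uv − 476u + 208vw^2 − 192v^2w − 452vw − 168uv^2 − 144v^2 − 456v + 304w^2 − 346w − 336 + 224w^3    [combine like terms]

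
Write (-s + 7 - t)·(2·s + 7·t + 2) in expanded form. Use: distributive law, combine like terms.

-2·s² - 9·s·t + 12·s + 47·t + 14 - 7·t²

(-s + 7 - t)·(2·s + 7·t + 2)
= -2·s² - 7·s·t - 2·s + 14·s + 49·t + 14 - 2·s·t - 7·t² - 2·t    [distributive law]
= -2·s² - 9·s·t + 12·s + 47·t + 14 - 7·t²    [combine like terms]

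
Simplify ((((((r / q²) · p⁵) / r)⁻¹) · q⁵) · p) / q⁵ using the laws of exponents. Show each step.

p⁻⁴q²

((((((r / q²) · p⁵) / r)⁻¹) · q⁵) · p) / q⁵
= ((((((r / q²) · p⁵)⁻¹) / (r⁻¹)) · q⁵) · p) / q⁵    [power of a quotient]
= ((((((r / q²)⁻¹) · ((p⁵)⁻¹)) / (r⁻¹)) · q⁵) · p) / q⁵    [power of a product]
= ((((((r⁻¹) / ((q²)⁻¹)) · ((p⁵)⁻¹)) / (r⁻¹)) · q⁵) · p) / q⁵    [power of a quotient]
= (((((r⁻¹ / q⁻²) · ((p⁵)⁻¹)) / (r⁻¹)) · q⁵) · p) / q⁵    [power of a power]
= (((((r⁻¹ / q⁻²) · p⁻⁵) / (r⁻¹)) · q⁵) · p) / q⁵    [power of a power]
= p⁻⁴q²    [quotient of powers; product of powers]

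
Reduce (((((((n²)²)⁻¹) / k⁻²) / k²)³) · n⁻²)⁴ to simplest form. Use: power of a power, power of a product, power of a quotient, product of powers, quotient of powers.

(((((((n²)²)⁻¹) / k⁻²) / k²)³) · n⁻²)⁴
= (((((((n²)²)⁻¹) / k⁻²) / k²)³)⁴) · ((n⁻²)⁴)    [power of a product]
= ((((((n²)²)⁻¹) / k⁻²) / k²)¹²) · ((n⁻²)⁴)    [power of a power]
= ((((((n²)²)⁻¹) / k⁻²)¹²) / ((k²)¹²)) · ((n⁻²)⁴)    [power of a quotient]
= ((((((n²)²)⁻¹)¹²) / ((k⁻²)¹²)) / ((k²)¹²)) · ((n⁻²)⁴)    [power of a quotient]
= (((((n²)²)⁻¹²) / ((k⁻²)¹²)) / ((k²)¹²)) · ((n⁻²)⁴)    [power of a power]
= ((((n²)⁻²⁴) / ((k⁻²)¹²)) / ((k²)¹²)) · ((n⁻²)⁴)    [power of a power]
= ((n⁻⁴⁸ / ((k⁻²)¹²)) / ((k²)¹²)) · ((n⁻²)⁴)    [power of a power]
= ((n⁻⁴⁸ / k⁻²⁴) / ((k²)¹²)) · ((n⁻²)⁴)    [power of a power]
= ((n⁻⁴⁸ / k⁻²⁴) / k²⁴) · ((n⁻²)⁴)    [power of a power]
= ((n⁻⁴⁸ / k⁻²⁴) / k²⁴) · n⁻⁸    [power of a power]
= n⁻⁵⁶    [quotient of powers; product of powers]

n⁻⁵⁶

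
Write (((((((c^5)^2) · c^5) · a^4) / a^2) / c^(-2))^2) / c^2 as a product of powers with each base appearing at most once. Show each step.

(((((((c^5)^2) · c^5) · a^4) / a^2) / c^(-2))^2) / c^2
= (((((((c^5)^2) · c^5) · a^4) / a^2)^2) / ((c^(-2))^2)) / c^2    [power of a quotient]
= (((((((c^5)^2) · c^5) · a^4)^2) / ((a^2)^2)) / ((c^(-2))^2)) / c^2    [power of a quotient]
= (((((((c^5)^2) · c^5)^2) · ((a^4)^2)) / ((a^2)^2)) / ((c^(-2))^2)) / c^2    [power of a product]
= (((((((c^5)^2)^2) · ((c^5)^2)) · ((a^4)^2)) / ((a^2)^2)) / ((c^(-2))^2)) / c^2    [power of a product]
= ((((((c^5)^4) · ((c^5)^2)) · ((a^4)^2)) / ((a^2)^2)) / ((c^(-2))^2)) / c^2    [power of a power]
= ((((c^20 · ((c^5)^2)) · ((a^4)^2)) / ((a^2)^2)) / ((c^(-2))^2)) / c^2    [power of a power]
= ((((c^20 · c^10) · ((a^4)^2)) / ((a^2)^2)) / ((c^(-2))^2)) / c^2    [power of a power]
= (((c^30 · ((a^4)^2)) / ((a^2)^2)) / ((c^(-2))^2)) / c^2    [product of powers]
= (((c^30 · a^8) / ((a^2)^2)) / ((c^(-2))^2)) / c^2    [power of a power]
= (((c^30 · a^8) / a^4) / ((c^(-2))^2)) / c^2    [power of a power]
= (((c^30 · a^8) / a^4) / c^(-4)) / c^2    [power of a power]
= a^4·c^32    [quotient of powers; product of powers]

a^4·c^32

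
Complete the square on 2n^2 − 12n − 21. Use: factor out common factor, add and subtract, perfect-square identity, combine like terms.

2n^2 − 12n − 21
= 2(n^2 − 6n) − 21    [factor out 2 from the n-terms]
= 2(n^2 − 6n + 9 − 9) − 21    [add and subtract 9 inside the bracket]
= 2(n − 3)^2 − 18 − 21    [perfect-square identity]
= 2(n − 3)^2 − 39    [combine constants]

2(n − 3)^2 − 39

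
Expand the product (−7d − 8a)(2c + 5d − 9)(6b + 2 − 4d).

(−7d − 8a)(2c + 5d − 9)(6b + 2 − 4d)
= (−14cd − 35d^2 + 63d − 16ac − 40ad + 72a)(6b + 2 − 4d)    [distributive law]
= −84bcd − 28cd + 56cd^2 − 210bd^2 − 70d^2 + 140d^3 + 378bd + 126d − 252d^2 − 96abc − 32ac + 64acd − 240abd − 80ad + 160ad^2 + 432ab + 144a − 288ad    [distributive law]
= −84bcd − 28cd + 56cd^2 − 210bd^2 − 322d^2 + 140d^3 + 378bd + 126d − 96abc − 32ac + 64acd − 240abd − 368ad + 160ad^2 + 432ab + 144a    [combine like terms]

−84bcd − 28cd + 56cd^2 − 210bd^2 − 322d^2 + 140d^3 + 378bd + 126d − 96abc − 32ac + 64acd − 240abd − 368ad + 160ad^2 + 432ab + 144a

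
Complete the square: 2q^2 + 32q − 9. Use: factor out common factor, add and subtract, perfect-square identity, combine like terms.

2q^2 + 32q − 9
= 2(q^2 + 16q) − 9    [factor out 2 from the q-terms]
= 2(q^2 + 16q + 64 − 64) − 9    [add and subtract 64 inside the bracket]
= 2(q + 8)^2 − 128 − 9    [perfect-square identity]
= 2(q + 8)^2 − 137    [combine constants]

2(q + 8)^2 − 137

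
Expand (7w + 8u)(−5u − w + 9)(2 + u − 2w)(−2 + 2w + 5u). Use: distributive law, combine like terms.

1252uw − 1192uw^2 − 925u^2w + 469u^2w^2 + 105u^3w + 228uw^3 + 532w^2 − 308w^3 + 28w^4 − 252w + 736u^2 + 40u^3 − 200u^4 − 288u

(7w + 8u)(−5u − w + 9)(2 + u − 2w)(−2 + 2w + 5u)
= (−35uw − 7w^2 + 63w − 40u^2 − 8uw + 72u)(2 + u − 2w)(−2 + 2w + 5u)    [distributive law]
= (−43uw − 7w^2 + 63w − 40u^2 + 72u)(2 + u − 2w)(−2 + 2w + 5u)    [combine like terms]
= (−86uw − 43u^2w + 86uw^2 − 14w^2 − 7uw^2 + 14w^3 + 126w + 63uw − 126w^2 − 80u^2 − 40u^3 + 80u^2w + 144u + 72u^2 − 144uw)(−2 + 2w + 5u)    [distributive law]
= (−167uw + 37u^2w + 79uw^2 − 140w^2 + 14w^3 + 126w − 8u^2 − 40u^3 + 144u)(−2 + 2w + 5u)    [combine like terms]
= 334uw − 334uw^2 − 835u^2w − 74u^2w + 74u^2w^2 + 185u^3w − 158uw^2 + 158uw^3 + 395u^2w^2 + 280w^2 − 280w^3 − 700uw^2 − 28w^3 + 28w^4 + 70uw^3 − 252w + 252w^2 + 630uw + 16u^2 − 16u^2w − 40u^3 + 80u^3 − 80u^3w − 200u^4 − 288u + 288uw + 720u^2    [distributive law]
= 1252uw − 1192uw^2 − 925u^2w + 469u^2w^2 + 105u^3w + 228uw^3 + 532w^2 − 308w^3 + 28w^4 − 252w + 736u^2 + 40u^3 − 200u^4 − 288u    [combine like terms]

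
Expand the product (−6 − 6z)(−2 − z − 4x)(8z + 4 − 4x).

(−6 − 6z)(−2 − z − 4x)(8z + 4 − 4x)
= (12 + 6z + 24x + 12z + 6z^2 + 24xz)(8z + 4 − 4x)    [distributive law]
= (12 + 18z + 24x + 6z^2 + 24xz)(8z + 4 − 4x)    [combine like terms]
= 96z + 48 − 48x + 144z^2 + 72z − 72xz + 192xz + 96x − 96x^2 + 48z^3 + 24z^2 − 24xz^2 + 192xz^2 + 96xz − 96x^2z    [distributive law]
= 168z + 48 + 48x + 168z^2 + 216xz − 96x^2 + 48z^3 + 168xz^2 − 96x^2z    [combine like terms]

168z + 48 + 48x + 168z^2 + 216xz − 96x^2 + 48z^3 + 168xz^2 − 96x^2z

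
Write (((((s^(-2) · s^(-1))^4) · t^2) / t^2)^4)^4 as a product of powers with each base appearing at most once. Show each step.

(((((s^(-2) · s^(-1))^4) · t^2) / t^2)^4)^4
= ((((s^(-2) · s^(-1))^4) · t^2) / t^2)^16    [power of a power]
= ((((s^(-2) · s^(-1))^4) · t^2)^16) / ((t^2)^16)    [power of a quotient]
= ((((s^(-2) · s^(-1))^4)^16) · ((t^2)^16)) / ((t^2)^16)    [power of a product]
= (((s^(-2) · s^(-1))^64) · ((t^2)^16)) / ((t^2)^16)    [power of a power]
= ((((s^(-2))^64) · ((s^(-1))^64)) · ((t^2)^16)) / ((t^2)^16)    [power of a product]
= ((s^(-128) · ((s^(-1))^64)) · ((t^2)^16)) / ((t^2)^16)    [power of a power]
= ((s^(-128) · s^(-64)) · ((t^2)^16)) / ((t^2)^16)    [power of a power]
= (s^(-192) · ((t^2)^16)) / ((t^2)^16)    [product of powers]
= (s^(-192) · t^32) / ((t^2)^16)    [power of a power]
= (s^(-192) · t^32) / t^32    [power of a power]
= s^(-192)    [quotient of powers]

s^(-192)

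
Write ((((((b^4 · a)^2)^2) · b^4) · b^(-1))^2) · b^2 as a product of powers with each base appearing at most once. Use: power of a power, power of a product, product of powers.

a^8b^40

((((((b^4 · a)^2)^2) · b^4) · b^(-1))^2) · b^2
= ((((((b^4 · a)^2)^2) · b^4)^2) · ((b^(-1))^2)) · b^2    [power of a product]
= ((((((b^4 · a)^2)^2)^2) · ((b^4)^2)) · ((b^(-1))^2)) · b^2    [power of a product]
= (((((b^4 · a)^2)^4) · ((b^4)^2)) · ((b^(-1))^2)) · b^2    [power of a power]
= ((((b^4 · a)^8) · ((b^4)^2)) · ((b^(-1))^2)) · b^2    [power of a power]
= (((((b^4)^8) · (a^8)) · ((b^4)^2)) · ((b^(-1))^2)) · b^2    [power of a product]
= (((b^32 · (a^8)) · ((b^4)^2)) · ((b^(-1))^2)) · b^2    [power of a power]
= (((b^32 · a^8) · b^8) · ((b^(-1))^2)) · b^2    [power of a power]
= (((b^32 · a^8) · b^8) · b^(-2)) · b^2    [power of a power]
= a^8b^40    [product of powers]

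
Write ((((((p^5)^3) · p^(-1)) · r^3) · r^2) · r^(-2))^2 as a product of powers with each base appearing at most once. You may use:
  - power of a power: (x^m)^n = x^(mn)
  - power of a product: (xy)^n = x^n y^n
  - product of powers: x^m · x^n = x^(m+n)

((((((p^5)^3) · p^(-1)) · r^3) · r^2) · r^(-2))^2
= ((((((p^5)^3) · p^(-1)) · r^3) · r^2)^2) · ((r^(-2))^2)    [power of a product]
= ((((((p^5)^3) · p^(-1)) · r^3)^2) · ((r^2)^2)) · ((r^(-2))^2)    [power of a product]
= ((((((p^5)^3) · p^(-1))^2) · ((r^3)^2)) · ((r^2)^2)) · ((r^(-2))^2)    [power of a product]
= ((((((p^5)^3)^2) · ((p^(-1))^2)) · ((r^3)^2)) · ((r^2)^2)) · ((r^(-2))^2)    [power of a product]
= (((((p^5)^6) · ((p^(-1))^2)) · ((r^3)^2)) · ((r^2)^2)) · ((r^(-2))^2)    [power of a power]
= (((p^30 · ((p^(-1))^2)) · ((r^3)^2)) · ((r^2)^2)) · ((r^(-2))^2)    [power of a power]
= (((p^30 · p^(-2)) · ((r^3)^2)) · ((r^2)^2)) · ((r^(-2))^2)    [power of a power]
= ((p^28 · ((r^3)^2)) · ((r^2)^2)) · ((r^(-2))^2)    [product of powers]
= ((p^28 · r^6) · ((r^2)^2)) · ((r^(-2))^2)    [power of a power]
= ((p^28 · r^6) · r^4) · ((r^(-2))^2)    [power of a power]
= ((p^28 · r^6) · r^4) · r^(-4)    [power of a power]
= p^28·r^6    [product of powers]

p^28·r^6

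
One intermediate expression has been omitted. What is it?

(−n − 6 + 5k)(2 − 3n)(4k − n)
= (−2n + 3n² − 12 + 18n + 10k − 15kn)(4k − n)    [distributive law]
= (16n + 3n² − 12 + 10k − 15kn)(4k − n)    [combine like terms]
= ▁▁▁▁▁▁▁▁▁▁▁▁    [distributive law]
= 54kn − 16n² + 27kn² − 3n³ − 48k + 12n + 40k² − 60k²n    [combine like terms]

After distributive law, the bracketed line is:

64kn − 16n² + 12kn² − 3n³ − 48k + 12n + 40k² − 10kn − 60k²n + 15kn²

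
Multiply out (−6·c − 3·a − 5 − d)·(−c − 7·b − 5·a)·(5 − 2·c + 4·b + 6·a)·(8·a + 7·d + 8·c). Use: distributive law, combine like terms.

1320·a·c^2 + 180·c^2·d + 160·c^3 − 336·a·c^3 − 100·c^3·d − 96·c^4 + 2256·a·b·c^2 − 500·b·c^2·d − 480·b·c^3 + 1104·a^2·c^2 − 258·a·c^2·d + 4600·a·b·c + 1400·b·c·d + 1280·b·c^2 + 2016·a·b^2·c + 1400·b^2·c·d + 1344·b^2·c^2 + 4224·a^2·b·c + 2810·a·b·c·d + 2960·a^2·c + 1255·a·c·d + 2064·a^3·c + 1384·a^2·c·d + 3320·a^2·b + 3185·a·b·d + 672·a^2·b^2 + 812·a·b^2·d + 1488·a^3·b + 1798·a^2·b·d + 1800·a^3 + 1775·a^2·d + 720·a^4 + 870·a^3·d + 1200·a·c + 175·c·d + 200·c^2 + 1400·a·b + 1225·b·d + 1400·b·c + 1120·a·b^2 + 980·b^2·d + 1120·b^2·c + 1000·a^2 + 875·a·d + 35·c·d^2 − 14·c^2·d^2 − 70·b·c·d^2 − 28·a·c·d^2 + 245·b·d^2 + 196·b^2·d^2 + 434·a·b·d^2 + 175·a·d^2 + 210·a^2·d^2

(−6·c − 3·a − 5 − d)·(−c − 7·b − 5·a)·(5 − 2·c + 4·b + 6·a)·(8·a + 7·d + 8·c)
= (6·c^2 + 42·b·c + 30·a·c + 3·a·c + 21·a·b + 15·a^2 + 5·c + 35·b + 25·a + c·d + 7·b·d + 5·a·d)·(5 − 2·c + 4·b + 6·a)·(8·a + 7·d + 8·c)    [distributive law]
= (6·c^2 + 42·b·c + 33·a·c + 21·a·b + 15·a^2 + 5·c + 35·b + 25·a + c·d + 7·b·d + 5·a·d)·(5 − 2·c + 4·b + 6·a)·(8·a + 7·d + 8·c)    [combine like terms]
= (30·c^2 − 12·c^3 + 24·b·c^2 + 36·a·c^2 + 210·b·c − 84·b·c^2 + 168·b^2·c + 252·a·b·c + 165·a·c − 66·a·c^2 + 132·a·b·c + 198·a^2·c + 105·a·b − 42·a·b·c + 84·a·b^2 + 126·a^2·b + 75·a^2 − 30·a^2·c + 60·a^2·b + 90·a^3 + 25·c − 10·c^2 + 20·b·c + 30·a·c + 175·b − 70·b·c + 140·b^2 + 210·a·b + 125·a − 50·a·c + 100·a·b + 150·a^2 + 5·c·d − 2·c^2·d + 4·b·c·d + 6·a·c·d + 35·b·d − 14·b·c·d + 28·b^2·d + 42·a·b·d + 25·a·d − 10·a·c·d + 20·a·b·d + 30·a^2·d)·(8·a + 7·d + 8·c)    [distributive law]
= (20·c^2 − 12·c^3 − 60·b·c^2 − 30·a·c^2 + 160·b·c + 168·b^2·c + 342·a·b·c + 145·a·c + 168·a^2·c + 415·a·b + 84·a·b^2 + 186·a^2·b + 225·a^2 + 90·a^3 + 25·c + 175·b + 140·b^2 + 125·a + 5·c·d − 2·c^2·d − 10·b·c·d − 4·a·c·d + 35·b·d + 28·b^2·d + 62·a·b·d + 25·a·d + 30·a^2·d)·(8·a + 7·d + 8·c)    [combine like terms]
= 160·a·c^2 + 140·c^2·d + 160·c^3 − 96·a·c^3 − 84·c^3·d − 96·c^4 − 480·a·b·c^2 − 420·b·c^2·d − 480·b·c^3 − 240·a^2·c^2 − 210·a·c^2·d − 240·a·c^3 + 1280·a·b·c + 1120·b·c·d + 1280·b·c^2 + 1344·a·b^2·c + 1176·b^2·c·d + 1344·b^2·c^2 + 2736·a^2·b·c + 2394·a·b·c·d + 2736·a·b·c^2 + 1160·a^2·c + 1015·a·c·d + 1160·a·c^2 + 1344·a^3·c + 1176·a^2·c·d + 1344·a^2·c^2 + 3320·a^2·b + 2905·a·b·d + 3320·a·b·c + 672·a^2·b^2 + 588·a·b^2·d + 672·a·b^2·c + 1488·a^3·b + 1302·a^2·b·d + 1488·a^2·b·c + 1800·a^3 + 1575·a^2·d + 1800·a^2·c + 720·a^4 + 630·a^3·d + 720·a^3·c + 200·a·c + 175·c·d + 200·c^2 + 1400·a·b + 1225·b·d + 1400·b·c + 1120·a·b^2 + 980·b^2·d + 1120·b^2·c + 1000·a^2 + 875·a·d + 1000·a·c + 40·a·c·d + 35·c·d^2 + 40·c^2·d − 16·a·c^2·d − 14·c^2·d^2 − 16·c^3·d − 80·a·b·c·d − 70·b·c·d^2 − 80·b·c^2·d − 32·a^2·c·d − 28·a·c·d^2 − 32·a·c^2·d + 280·a·b·d + 245·b·d^2 + 280·b·c·d + 224·a·b^2·d + 196·b^2·d^2 + 224·b^2·c·d + 496·a^2·b·d + 434·a·b·d^2 + 496·a·b·c·d + 200·a^2·d + 175·a·d^2 + 200·a·c·d + 240·a^3·d + 210·a^2·d^2 + 240·a^2·c·d    [distributive law]
= 1320·a·c^2 + 180·c^2·d + 160·c^3 − 336·a·c^3 − 100·c^3·d − 96·c^4 + 2256·a·b·c^2 − 500·b·c^2·d − 480·b·c^3 + 1104·a^2·c^2 − 258·a·c^2·d + 4600·a·b·c + 1400·b·c·d + 1280·b·c^2 + 2016·a·b^2·c + 1400·b^2·c·d + 1344·b^2·c^2 + 4224·a^2·b·c + 2810·a·b·c·d + 2960·a^2·c + 1255·a·c·d + 2064·a^3·c + 1384·a^2·c·d + 3320·a^2·b + 3185·a·b·d + 672·a^2·b^2 + 812·a·b^2·d + 1488·a^3·b + 1798·a^2·b·d + 1800·a^3 + 1775·a^2·d + 720·a^4 + 870·a^3·d + 1200·a·c + 175·c·d + 200·c^2 + 1400·a·b + 1225·b·d + 1400·b·c + 1120·a·b^2 + 980·b^2·d + 1120·b^2·c + 1000·a^2 + 875·a·d + 35·c·d^2 − 14·c^2·d^2 − 70·b·c·d^2 − 28·a·c·d^2 + 245·b·d^2 + 196·b^2·d^2 + 434·a·b·d^2 + 175·a·d^2 + 210·a^2·d^2    [combine like terms]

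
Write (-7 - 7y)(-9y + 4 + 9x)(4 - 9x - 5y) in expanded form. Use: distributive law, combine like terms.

(-7 - 7y)(-9y + 4 + 9x)(4 - 9x - 5y)
= (63y - 28 - 63x + 63y^2 - 28y - 63xy)(4 - 9x - 5y)    [distributive law]
= (35y - 28 - 63x + 63y^2 - 63xy)(4 - 9x - 5y)    [combine like terms]
= 140y - 315xy - 175y^2 - 112 + 252x + 140y - 252x + 567x^2 + 315xy + 252y^2 - 567xy^2 - 315y^3 - 252xy + 567x^2y + 315xy^2    [distributive law]
= 280y - 252xy + 77y^2 - 112 + 567x^2 - 252xy^2 - 315y^3 + 567x^2y    [combine like terms]

280y - 252xy + 77y^2 - 112 + 567x^2 - 252xy^2 - 315y^3 + 567x^2y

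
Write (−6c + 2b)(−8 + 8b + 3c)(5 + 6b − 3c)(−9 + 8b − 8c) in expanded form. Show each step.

(−6c + 2b)(−8 + 8b + 3c)(5 + 6b − 3c)(−9 + 8b − 8c)
= (48c − 48bc − 18c^2 − 16b + 16b^2 + 6bc)(5 + 6b − 3c)(−9 + 8b − 8c)    [distributive law]
= (48c − 42bc − 18c^2 − 16b + 16b^2)(5 + 6b − 3c)(−9 + 8b − 8c)    [combine like terms]
= (240c + 288bc − 144c^2 − 210bc − 252b^2c + 126bc^2 − 90c^2 − 108bc^2 + 54c^3 − 80b − 96b^2 + 48bc + 80b^2 + 96b^3 − 48b^2c)(−9 + 8b − 8c)    [distributive law]
= (240c + 126bc − 234c^2 − 300b^2c + 18bc^2 + 54c^3 − 80b − 16b^2 + 96b^3)(−9 + 8b − 8c)    [combine like terms]
= −2160c + 1920bc − 1920c^2 − 1134bc + 1008b^2c − 1008bc^2 + 2106c^2 − 1872bc^2 + 1872c^3 + 2700b^2c − 2400b^3c + 2400b^2c^2 − 162bc^2 + 144b^2c^2 − 144bc^3 − 486c^3 + 432bc^3 − 432c^4 + 720b − 640b^2 + 640bc + 144b^2 − 128b^3 + 128b^2c − 864b^3 + 768b^4 − 768b^3c    [distributive law]
= −2160c + 1426bc + 186c^2 + 3836b^2c − 3042bc^2 + 1386c^3 − 3168b^3c + 2544b^2c^2 + 288bc^3 − 432c^4 + 720b − 496b^2 − 992b^3 + 768b^4    [combine like terms]

−2160c + 1426bc + 186c^2 + 3836b^2c − 3042bc^2 + 1386c^3 − 3168b^3c + 2544b^2c^2 + 288bc^3 − 432c^4 + 720b − 496b^2 − 992b^3 + 768b^4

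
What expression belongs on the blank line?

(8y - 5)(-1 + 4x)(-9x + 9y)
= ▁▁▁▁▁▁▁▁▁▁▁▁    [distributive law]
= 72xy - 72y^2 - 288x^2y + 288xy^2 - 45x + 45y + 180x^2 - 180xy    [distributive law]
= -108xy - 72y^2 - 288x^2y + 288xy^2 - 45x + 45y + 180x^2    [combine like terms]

After distributive law, the bracketed line is:

(-8y + 32xy + 5 - 20x)(-9x + 9y)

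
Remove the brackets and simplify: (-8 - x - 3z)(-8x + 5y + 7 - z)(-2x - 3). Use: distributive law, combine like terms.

-138x^2 - 59x + 95xy + 120y + 168 - 49xz + 39z - 16x^3 + 10x^2y - 50x^2z + 30xyz + 45yz - 6xz^2 - 9z^2

(-8 - x - 3z)(-8x + 5y + 7 - z)(-2x - 3)
= (64x - 40y - 56 + 8z + 8x^2 - 5xy - 7x + xz + 24xz - 15yz - 21z + 3z^2)(-2x - 3)    [distributive law]
= (57x - 40y - 56 - 13z + 8x^2 - 5xy + 25xz - 15yz + 3z^2)(-2x - 3)    [combine like terms]
= -114x^2 - 171x + 80xy + 120y + 112x + 168 + 26xz + 39z - 16x^3 - 24x^2 + 10x^2y + 15xy - 50x^2z - 75xz + 30xyz + 45yz - 6xz^2 - 9z^2    [distributive law]
= -138x^2 - 59x + 95xy + 120y + 168 - 49xz + 39z - 16x^3 + 10x^2y - 50x^2z + 30xyz + 45yz - 6xz^2 - 9z^2    [combine like terms]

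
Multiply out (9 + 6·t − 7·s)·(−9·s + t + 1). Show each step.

−88·s + 15·t + 9 − 61·s·t + 6·t² + 63·s²

(9 + 6·t − 7·s)·(−9·s + t + 1)
= −81·s + 9·t + 9 − 54·s·t + 6·t² + 6·t + 63·s² − 7·s·t − 7·s    [distributive law]
= −88·s + 15·t + 9 − 61·s·t + 6·t² + 63·s²    [combine like terms]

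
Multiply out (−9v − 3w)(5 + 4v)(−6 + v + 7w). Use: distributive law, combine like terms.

(−9v − 3w)(5 + 4v)(−6 + v + 7w)
= (−45v − 36v² − 15w − 12vw)(−6 + v + 7w)    [distributive law]
= 270v − 45v² − 315vw + 216v² − 36v³ − 252v²w + 90w − 15vw − 105w² + 72vw − 12v²w − 84vw²    [distributive law]
= 270v + 171v² − 258vw − 36v³ − 264v²w + 90w − 105w² − 84vw²    [combine like terms]

270v + 171v² − 258vw − 36v³ − 264v²w + 90w − 105w² − 84vw²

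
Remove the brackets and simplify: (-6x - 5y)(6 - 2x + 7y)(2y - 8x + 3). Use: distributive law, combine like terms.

72xy + 324x² - 108x + 280x²y - 96x³ + 216xy² - 165y² - 90y - 70y³

(-6x - 5y)(6 - 2x + 7y)(2y - 8x + 3)
= (-36x + 12x² - 42xy - 30y + 10xy - 35y²)(2y - 8x + 3)    [distributive law]
= (-36x + 12x² - 32xy - 30y - 35y²)(2y - 8x + 3)    [combine like terms]
= -72xy + 288x² - 108x + 24x²y - 96x³ + 36x² - 64xy² + 256x²y - 96xy - 60y² + 240xy - 90y - 70y³ + 280xy² - 105y²    [distributive law]
= 72xy + 324x² - 108x + 280x²y - 96x³ + 216xy² - 165y² - 90y - 70y³    [combine like terms]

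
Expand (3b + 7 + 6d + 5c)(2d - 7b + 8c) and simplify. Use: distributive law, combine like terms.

(3b + 7 + 6d + 5c)(2d - 7b + 8c)
= 6bd - 21b² + 24bc + 14d - 49b + 56c + 12d² - 42bd + 48cd + 10cd - 35bc + 40c²    [distributive law]
= -36bd - 21b² - 11bc + 14d - 49b + 56c + 12d² + 58cd + 40c²    [combine like terms]

-36bd - 21b² - 11bc + 14d - 49b + 56c + 12d² + 58cd + 40c²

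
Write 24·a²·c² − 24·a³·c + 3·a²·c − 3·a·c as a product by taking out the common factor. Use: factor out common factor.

24·a²·c² − 24·a³·c + 3·a²·c − 3·a·c
= 3(8·a²·c² − 8·a³·c + a²·c − a·c)    [factor out 3]
= 3·a·c(8·a·c − 8·a² + a − 1)    [factor out a·c]

3·a·c(8·a·c − 8·a² + a − 1)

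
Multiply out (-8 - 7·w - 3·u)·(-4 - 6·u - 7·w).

(-8 - 7·w - 3·u)·(-4 - 6·u - 7·w)
= 32 + 48·u + 56·w + 28·w + 42·u·w + 49·w^2 + 12·u + 18·u^2 + 21·u·w    [distributive law]
= 32 + 60·u + 84·w + 63·u·w + 49·w^2 + 18·u^2    [combine like terms]

32 + 60·u + 84·w + 63·u·w + 49·w^2 + 18·u^2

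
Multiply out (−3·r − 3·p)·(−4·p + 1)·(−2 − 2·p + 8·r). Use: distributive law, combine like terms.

−42·p·r + 72·p^2·r + 96·p·r^2 + 6·r − 24·r^2 − 18·p^2 − 24·p^3 + 6·p

(−3·r − 3·p)·(−4·p + 1)·(−2 − 2·p + 8·r)
= (12·p·r − 3·r + 12·p^2 − 3·p)·(−2 − 2·p + 8·r)    [distributive law]
= −24·p·r − 24·p^2·r + 96·p·r^2 + 6·r + 6·p·r − 24·r^2 − 24·p^2 − 24·p^3 + 96·p^2·r + 6·p + 6·p^2 − 24·p·r    [distributive law]
= −42·p·r + 72·p^2·r + 96·p·r^2 + 6·r − 24·r^2 − 18·p^2 − 24·p^3 + 6·p    [combine like terms]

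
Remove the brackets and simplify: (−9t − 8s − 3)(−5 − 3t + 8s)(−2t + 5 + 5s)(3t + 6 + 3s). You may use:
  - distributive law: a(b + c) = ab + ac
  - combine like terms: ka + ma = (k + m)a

(−9t − 8s − 3)(−5 − 3t + 8s)(−2t + 5 + 5s)(3t + 6 + 3s)
= (45t + 27t² − 72st + 40s + 24st − 64s² + 15 + 9t − 24s)(−2t + 5 + 5s)(3t + 6 + 3s)    [distributive law]
= (54t + 27t² − 48st + 16s − 64s² + 15)(−2t + 5 + 5s)(3t + 6 + 3s)    [combine like terms]
= (−108t² + 270t + 270st − 54t³ + 135t² + 135st² + 96st² − 240st − 240s²t − 32st + 80s + 80s² + 128s²t − 320s² − 320s³ − 30t + 75 + 75s)(3t + 6 + 3s)    [distributive law]
= (27t² + 240t − 2st − 54t³ + 231st² − 112s²t + 155s − 240s² − 320s³ + 75)(3t + 6 + 3s)    [combine like terms]
= 81t³ + 162t² + 81st² + 720t² + 1440t + 720st − 6st² − 12st − 6s²t − 162t⁴ − 324t³ − 162st³ + 693st³ + 1386st² + 693s²t² − 336s²t² − 672s²t − 336s³t + 465st + 930s + 465s² − 720s²t − 1440s² − 720s³ − 960s³t − 1920s³ − 960s⁴ + 225t + 450 + 225s    [distributive law]
= −243t³ + 882t² + 1461st² + 1665t + 1173st − 1398s²t − 162t⁴ + 531st³ + 357s²t² − 1296s³t + 1155s − 975s² − 2640s³ − 960s⁴ + 450    [combine like terms]

−243t³ + 882t² + 1461st² + 1665t + 1173st − 1398s²t − 162t⁴ + 531st³ + 357s²t² − 1296s³t + 1155s − 975s² − 2640s³ − 960s⁴ + 450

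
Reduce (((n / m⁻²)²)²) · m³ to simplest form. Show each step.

m¹¹n⁴

(((n / m⁻²)²)²) · m³
= ((n / m⁻²)⁴) · m³    [power of a power]
= ((n⁴) / ((m⁻²)⁴)) · m³    [power of a quotient]
= (n⁴ / m⁻⁸) · m³    [power of a power]
= m¹¹n⁴    [quotient of powers]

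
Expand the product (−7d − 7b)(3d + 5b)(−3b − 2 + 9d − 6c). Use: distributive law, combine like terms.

(−7d − 7b)(3d + 5b)(−3b − 2 + 9d − 6c)
= (−21d^2 − 35bd − 21bd − 35b^2)(−3b − 2 + 9d − 6c)    [distributive law]
= (−21d^2 − 56bd − 35b^2)(−3b − 2 + 9d − 6c)    [combine like terms]
= 63bd^2 + 42d^2 − 189d^3 + 126cd^2 + 168b^2d + 112bd − 504bd^2 + 336bcd + 105b^3 + 70b^2 − 315b^2d + 210b^2c    [distributive law]
= −441bd^2 + 42d^2 − 189d^3 + 126cd^2 − 147b^2d + 112bd + 336bcd + 105b^3 + 70b^2 + 210b^2c    [combine like terms]

−441bd^2 + 42d^2 − 189d^3 + 126cd^2 − 147b^2d + 112bd + 336bcd + 105b^3 + 70b^2 + 210b^2c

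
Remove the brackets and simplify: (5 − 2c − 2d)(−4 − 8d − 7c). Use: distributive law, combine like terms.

−20 − 32d − 27c + 30cd + 14c^2 + 16d^2

(5 − 2c − 2d)(−4 − 8d − 7c)
= −20 − 40d − 35c + 8c + 16cd + 14c^2 + 8d + 16d^2 + 14cd    [distributive law]
= −20 − 32d − 27c + 30cd + 14c^2 + 16d^2    [combine like terms]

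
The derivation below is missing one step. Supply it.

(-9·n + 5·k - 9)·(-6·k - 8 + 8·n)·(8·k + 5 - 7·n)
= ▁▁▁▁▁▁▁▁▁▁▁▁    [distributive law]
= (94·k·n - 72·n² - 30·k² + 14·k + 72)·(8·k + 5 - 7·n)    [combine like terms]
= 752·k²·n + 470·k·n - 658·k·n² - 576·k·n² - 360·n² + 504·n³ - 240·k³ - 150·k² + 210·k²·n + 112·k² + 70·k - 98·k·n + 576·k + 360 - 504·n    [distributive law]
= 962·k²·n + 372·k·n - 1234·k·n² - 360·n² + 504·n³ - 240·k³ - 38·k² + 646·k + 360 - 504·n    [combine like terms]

By distributive law:

(54·k·n + 72·n - 72·n² - 30·k² - 40·k + 40·k·n + 54·k + 72 - 72·n)·(8·k + 5 - 7·n)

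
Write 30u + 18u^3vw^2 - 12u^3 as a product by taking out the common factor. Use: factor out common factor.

6u(5 + 3u^2vw^2 - 2u^2)

30u + 18u^3vw^2 - 12u^3
= 6(5u + 3u^3vw^2 - 2u^3)    [factor out 6]
= 6u(5 + 3u^2vw^2 - 2u^2)    [factor out u]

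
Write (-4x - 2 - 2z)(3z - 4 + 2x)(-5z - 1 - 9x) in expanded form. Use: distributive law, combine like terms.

(-4x - 2 - 2z)(3z - 4 + 2x)(-5z - 1 - 9x)
= (-12xz + 16x - 8x^2 - 6z + 8 - 4x - 6z^2 + 8z - 4xz)(-5z - 1 - 9x)    [distributive law]
= (-16xz + 12x - 8x^2 + 2z + 8 - 6z^2)(-5z - 1 - 9x)    [combine like terms]
= 80xz^2 + 16xz + 144x^2z - 60xz - 12x - 108x^2 + 40x^2z + 8x^2 + 72x^3 - 10z^2 - 2z - 18xz - 40z - 8 - 72x + 30z^3 + 6z^2 + 54xz^2    [distributive law]
= 134xz^2 - 62xz + 184x^2z - 84x - 100x^2 + 72x^3 - 4z^2 - 42z - 8 + 30z^3    [combine like terms]

134xz^2 - 62xz + 184x^2z - 84x - 100x^2 + 72x^3 - 4z^2 - 42z - 8 + 30z^3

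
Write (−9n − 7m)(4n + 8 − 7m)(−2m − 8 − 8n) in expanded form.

(−9n − 7m)(4n + 8 − 7m)(−2m − 8 − 8n)
= (−36n^2 − 72n + 63mn − 28mn − 56m + 49m^2)(−2m − 8 − 8n)    [distributive law]
= (−36n^2 − 72n + 35mn − 56m + 49m^2)(−2m − 8 − 8n)    [combine like terms]
= 72mn^2 + 288n^2 + 288n^3 + 144mn + 576n + 576n^2 − 70m^2n − 280mn − 280mn^2 + 112m^2 + 448m + 448mn − 98m^3 − 392m^2 − 392m^2n    [distributive law]
= −208mn^2 + 864n^2 + 288n^3 + 312mn + 576n − 462m^2n − 280m^2 + 448m − 98m^3    [combine like terms]

−208mn^2 + 864n^2 + 288n^3 + 312mn + 576n − 462m^2n − 280m^2 + 448m − 98m^3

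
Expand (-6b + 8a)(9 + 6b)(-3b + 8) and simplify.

(-6b + 8a)(9 + 6b)(-3b + 8)
= (-54b - 36b² + 72a + 48ab)(-3b + 8)    [distributive law]
= 162b² - 432b + 108b³ - 288b² - 216ab + 576a - 144ab² + 384ab    [distributive law]
= -126b² - 432b + 108b³ + 168ab + 576a - 144ab²    [combine like terms]

-126b² - 432b + 108b³ + 168ab + 576a - 144ab²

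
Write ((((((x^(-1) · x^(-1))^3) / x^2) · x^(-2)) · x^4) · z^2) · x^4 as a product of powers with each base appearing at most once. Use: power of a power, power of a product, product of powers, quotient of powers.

((((((x^(-1) · x^(-1))^3) / x^2) · x^(-2)) · x^4) · z^2) · x^4
= (((((((x^(-1))^3) · ((x^(-1))^3)) / x^2) · x^(-2)) · x^4) · z^2) · x^4    [power of a product]
= (((((x^(-3) · ((x^(-1))^3)) / x^2) · x^(-2)) · x^4) · z^2) · x^4    [power of a power]
= (((((x^(-3) · x^(-3)) / x^2) · x^(-2)) · x^4) · z^2) · x^4    [power of a power]
= ((((x^(-6) / x^2) · x^(-2)) · x^4) · z^2) · x^4    [product of powers]
= (((x^(-8) · x^(-2)) · x^4) · z^2) · x^4    [quotient of powers]
= ((x^(-10) · x^4) · z^2) · x^4    [product of powers]
= (x^(-6) · z^2) · x^4    [product of powers]
= x^(-2)z^2    [product of powers]

x^(-2)z^2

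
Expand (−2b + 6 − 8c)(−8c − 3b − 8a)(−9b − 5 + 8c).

−312b^2c + 88bc − 256bc^2 − 54b^3 + 132b^2 − 144ab^2 + 352ab − 448abc + 240c − 704c^2 + 90b + 240a − 704ac + 512c^3 + 512ac^2

(−2b + 6 − 8c)(−8c − 3b − 8a)(−9b − 5 + 8c)
= (16bc + 6b^2 + 16ab − 48c − 18b − 48a + 64c^2 + 24bc + 64ac)(−9b − 5 + 8c)    [distributive law]
= (40bc + 6b^2 + 16ab − 48c − 18b − 48a + 64c^2 + 64ac)(−9b − 5 + 8c)    [combine like terms]
= −360b^2c − 200bc + 320bc^2 − 54b^3 − 30b^2 + 48b^2c − 144ab^2 − 80ab + 128abc + 432bc + 240c − 384c^2 + 162b^2 + 90b − 144bc + 432ab + 240a − 384ac − 576bc^2 − 320c^2 + 512c^3 − 576abc − 320ac + 512ac^2    [distributive law]
= −312b^2c + 88bc − 256bc^2 − 54b^3 + 132b^2 − 144ab^2 + 352ab − 448abc + 240c − 704c^2 + 90b + 240a − 704ac + 512c^3 + 512ac^2    [combine like terms]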